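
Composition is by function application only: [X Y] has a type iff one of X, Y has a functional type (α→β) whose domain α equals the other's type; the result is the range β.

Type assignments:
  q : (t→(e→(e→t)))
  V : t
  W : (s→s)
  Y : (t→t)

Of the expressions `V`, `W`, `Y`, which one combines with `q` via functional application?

V

V — combines: q : (t→(e→(e→t))) takes V : t as argument, giving (e→(e→t)).
W : (s→s) — q needs t; W needs s; neither fits.
Y : (t→t) — q needs t; Y needs t; neither fits.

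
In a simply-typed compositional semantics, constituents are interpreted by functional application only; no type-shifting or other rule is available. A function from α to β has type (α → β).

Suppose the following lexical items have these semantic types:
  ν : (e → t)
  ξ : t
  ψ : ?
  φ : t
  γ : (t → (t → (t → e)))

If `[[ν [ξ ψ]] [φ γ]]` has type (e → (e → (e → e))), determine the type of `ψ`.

At [[ν [ξ ψ]] [φ γ]] (required: (e → (e → (e → e)))): [φ γ] is (t → (t → e)), which is not a function with range (e → (e → (e → e))); hence [ν [ξ ψ]] is the functor — type ((t → (t → e)) → (e → (e → (e → e)))).
At [ν [ξ ψ]] (required: ((t → (t → e)) → (e → (e → (e → e))))): ν is (e → t), which is not a function with range ((t → (t → e)) → (e → (e → (e → e)))); hence [ξ ψ] is the functor — type ((e → t) → ((t → (t → e)) → (e → (e → (e → e))))).
At [ξ ψ] (required: ((e → t) → ((t → (t → e)) → (e → (e → (e → e)))))): ξ is t, which is not a function with range ((e → t) → ((t → (t → e)) → (e → (e → (e → e))))); hence ψ is the functor — type (t → ((e → t) → ((t → (t → e)) → (e → (e → (e → e)))))).

(t → ((e → t) → ((t → (t → e)) → (e → (e → (e → e))))))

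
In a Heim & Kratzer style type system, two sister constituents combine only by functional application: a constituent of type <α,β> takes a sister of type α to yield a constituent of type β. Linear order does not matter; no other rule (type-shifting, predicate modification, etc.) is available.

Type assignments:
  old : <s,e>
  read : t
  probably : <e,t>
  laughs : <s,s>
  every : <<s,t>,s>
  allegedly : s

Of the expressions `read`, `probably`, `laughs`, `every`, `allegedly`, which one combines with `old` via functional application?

allegedly

read : t — neither side's domain matches the other.
probably : <e,t> — neither side's domain matches the other.
laughs : <s,s> — neither side's domain matches the other.
every : <<s,t>,s> — neither side's domain matches the other.
allegedly — combines: old : <s,e> takes allegedly : s as argument, giving e.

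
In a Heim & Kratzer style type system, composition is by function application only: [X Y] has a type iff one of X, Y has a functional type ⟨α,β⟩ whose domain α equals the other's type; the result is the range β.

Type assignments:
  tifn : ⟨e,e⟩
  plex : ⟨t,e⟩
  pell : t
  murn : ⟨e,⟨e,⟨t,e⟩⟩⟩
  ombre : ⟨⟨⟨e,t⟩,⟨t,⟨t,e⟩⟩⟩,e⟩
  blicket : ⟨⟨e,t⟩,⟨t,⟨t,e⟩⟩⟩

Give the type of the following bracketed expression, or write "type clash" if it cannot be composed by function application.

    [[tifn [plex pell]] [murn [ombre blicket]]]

⟨t,e⟩

[plex pell]: plex is ⟨t,e⟩, pell is t; result e.
[tifn [plex pell]]: tifn is ⟨e,e⟩, [plex pell] is e; result e.
[ombre blicket]: ombre is ⟨⟨⟨e,t⟩,⟨t,⟨t,e⟩⟩⟩,e⟩, blicket is ⟨⟨e,t⟩,⟨t,⟨t,e⟩⟩⟩; result e.
[murn [ombre blicket]]: murn is ⟨e,⟨e,⟨t,e⟩⟩⟩, [ombre blicket] is e; result ⟨e,⟨t,e⟩⟩.
[[tifn [plex pell]] [murn [ombre blicket]]]: [murn [ombre blicket]] is ⟨e,⟨t,e⟩⟩, [tifn [plex pell]] is e; result ⟨t,e⟩.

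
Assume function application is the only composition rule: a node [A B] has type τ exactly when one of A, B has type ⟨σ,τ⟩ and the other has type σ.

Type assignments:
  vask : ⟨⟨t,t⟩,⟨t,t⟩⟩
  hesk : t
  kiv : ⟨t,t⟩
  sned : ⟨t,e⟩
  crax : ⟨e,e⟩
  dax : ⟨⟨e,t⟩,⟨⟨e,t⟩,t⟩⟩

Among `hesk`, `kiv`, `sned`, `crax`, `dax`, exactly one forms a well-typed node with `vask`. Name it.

kiv

hesk : t — neither side's domain matches the other.
kiv — combines: vask : ⟨⟨t,t⟩,⟨t,t⟩⟩ takes kiv : ⟨t,t⟩ as argument, giving ⟨t,t⟩.
sned : ⟨t,e⟩ — neither side's domain matches the other.
crax : ⟨e,e⟩ — neither side's domain matches the other.
dax : ⟨⟨e,t⟩,⟨⟨e,t⟩,t⟩⟩ — neither side's domain matches the other.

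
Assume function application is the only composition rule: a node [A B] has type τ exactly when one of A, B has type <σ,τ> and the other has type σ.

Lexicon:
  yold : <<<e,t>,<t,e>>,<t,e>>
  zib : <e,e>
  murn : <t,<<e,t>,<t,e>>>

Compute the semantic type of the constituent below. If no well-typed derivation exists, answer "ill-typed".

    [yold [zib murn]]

[zib murn]: <e,e> and <t,<<e,t>,<t,e>>> cannot combine by function application — type clash.

ill-typed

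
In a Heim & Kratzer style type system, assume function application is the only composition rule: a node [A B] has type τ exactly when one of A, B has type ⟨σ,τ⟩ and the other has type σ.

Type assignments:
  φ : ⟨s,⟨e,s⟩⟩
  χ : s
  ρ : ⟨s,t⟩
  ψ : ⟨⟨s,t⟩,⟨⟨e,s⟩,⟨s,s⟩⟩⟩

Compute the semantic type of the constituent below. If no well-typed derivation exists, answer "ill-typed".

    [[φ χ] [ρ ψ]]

[φ χ] — φ of type ⟨s,⟨e,s⟩⟩ combines with χ of type s: type ⟨e,s⟩.
[ρ ψ] — ψ of type ⟨⟨s,t⟩,⟨⟨e,s⟩,⟨s,s⟩⟩⟩ combines with ρ of type ⟨s,t⟩: type ⟨⟨e,s⟩,⟨s,s⟩⟩.
[[φ χ] [ρ ψ]] — [ρ ψ] of type ⟨⟨e,s⟩,⟨s,s⟩⟩ combines with [φ χ] of type ⟨e,s⟩: type ⟨s,s⟩.

⟨s,s⟩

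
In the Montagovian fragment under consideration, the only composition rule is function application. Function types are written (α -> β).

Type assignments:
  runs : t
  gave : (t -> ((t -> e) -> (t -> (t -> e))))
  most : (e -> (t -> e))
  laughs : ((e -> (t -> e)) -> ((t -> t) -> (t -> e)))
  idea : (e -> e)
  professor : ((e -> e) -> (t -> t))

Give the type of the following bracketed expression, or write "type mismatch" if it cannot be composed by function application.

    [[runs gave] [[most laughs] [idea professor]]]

(t -> (t -> e))

[runs gave]: (t -> ((t -> e) -> (t -> (t -> e)))) applied to t yields ((t -> e) -> (t -> (t -> e))).
[most laughs]: ((e -> (t -> e)) -> ((t -> t) -> (t -> e))) applied to (e -> (t -> e)) yields ((t -> t) -> (t -> e)).
[idea professor]: ((e -> e) -> (t -> t)) applied to (e -> e) yields (t -> t).
[[most laughs] [idea professor]]: ((t -> t) -> (t -> e)) applied to (t -> t) yields (t -> e).
[[runs gave] [[most laughs] [idea professor]]]: ((t -> e) -> (t -> (t -> e))) applied to (t -> e) yields (t -> (t -> e)).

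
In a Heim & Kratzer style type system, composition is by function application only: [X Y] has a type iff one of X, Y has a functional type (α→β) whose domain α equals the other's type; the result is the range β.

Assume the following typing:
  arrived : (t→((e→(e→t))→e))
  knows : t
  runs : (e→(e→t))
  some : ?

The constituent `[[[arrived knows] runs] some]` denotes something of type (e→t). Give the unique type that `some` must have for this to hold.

(e→(e→t))

[[[arrived knows] runs] some] is required to be (e→t). [[arrived knows] runs] : e cannot yield (e→t) as functor, so some : (e→(e→t)).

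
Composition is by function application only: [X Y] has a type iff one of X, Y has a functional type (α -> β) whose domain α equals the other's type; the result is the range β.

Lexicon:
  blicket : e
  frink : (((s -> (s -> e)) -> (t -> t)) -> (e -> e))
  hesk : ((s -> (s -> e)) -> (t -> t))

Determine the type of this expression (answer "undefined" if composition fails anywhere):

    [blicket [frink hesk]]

e

[frink hesk]: frink is (((s -> (s -> e)) -> (t -> t)) -> (e -> e)), hesk is ((s -> (s -> e)) -> (t -> t)); result (e -> e).
[blicket [frink hesk]]: [frink hesk] is (e -> e), blicket is e; result e.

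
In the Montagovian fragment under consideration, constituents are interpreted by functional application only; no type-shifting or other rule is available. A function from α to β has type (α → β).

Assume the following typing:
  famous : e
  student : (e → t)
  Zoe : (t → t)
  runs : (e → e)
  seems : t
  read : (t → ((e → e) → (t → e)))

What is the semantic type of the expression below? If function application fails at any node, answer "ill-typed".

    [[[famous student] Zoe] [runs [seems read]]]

[famous student]: functor student : (e → t), argument famous : e; result t.
[[famous student] Zoe]: functor Zoe : (t → t), argument [famous student] : t; result t.
[seems read]: functor read : (t → ((e → e) → (t → e))), argument seems : t; result ((e → e) → (t → e)).
[runs [seems read]]: functor [seems read] : ((e → e) → (t → e)), argument runs : (e → e); result (t → e).
[[[famous student] Zoe] [runs [seems read]]]: functor [runs [seems read]] : (t → e), argument [[famous student] Zoe] : t; result e.

e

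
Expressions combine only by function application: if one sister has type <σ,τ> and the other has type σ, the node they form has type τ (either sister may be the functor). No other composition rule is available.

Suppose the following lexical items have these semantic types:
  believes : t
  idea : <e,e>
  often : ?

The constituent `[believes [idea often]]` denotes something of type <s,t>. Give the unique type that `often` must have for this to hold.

For [believes [idea often]] to have type <s,t> with believes of type t, [idea often] must be the function: [idea often] : <t,<s,t>>.
For [idea often] to have type <t,<s,t>> with idea of type <e,e>, often must be the function: often : <<e,e>,<t,<s,t>>>.

<<e,e>,<t,<s,t>>>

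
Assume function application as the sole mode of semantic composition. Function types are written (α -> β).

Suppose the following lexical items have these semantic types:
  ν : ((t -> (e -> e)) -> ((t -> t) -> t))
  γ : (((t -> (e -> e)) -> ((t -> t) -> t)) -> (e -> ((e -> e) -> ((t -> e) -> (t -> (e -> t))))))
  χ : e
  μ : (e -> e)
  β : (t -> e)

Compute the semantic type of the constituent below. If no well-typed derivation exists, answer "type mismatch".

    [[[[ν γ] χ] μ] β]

(t -> (e -> t))

[ν γ]: (((t -> (e -> e)) -> ((t -> t) -> t)) -> (e -> ((e -> e) -> ((t -> e) -> (t -> (e -> t)))))) applied to ((t -> (e -> e)) -> ((t -> t) -> t)) yields (e -> ((e -> e) -> ((t -> e) -> (t -> (e -> t))))).
[[ν γ] χ]: (e -> ((e -> e) -> ((t -> e) -> (t -> (e -> t))))) applied to e yields ((e -> e) -> ((t -> e) -> (t -> (e -> t)))).
[[[ν γ] χ] μ]: ((e -> e) -> ((t -> e) -> (t -> (e -> t)))) applied to (e -> e) yields ((t -> e) -> (t -> (e -> t))).
[[[[ν γ] χ] μ] β]: ((t -> e) -> (t -> (e -> t))) applied to (t -> e) yields (t -> (e -> t)).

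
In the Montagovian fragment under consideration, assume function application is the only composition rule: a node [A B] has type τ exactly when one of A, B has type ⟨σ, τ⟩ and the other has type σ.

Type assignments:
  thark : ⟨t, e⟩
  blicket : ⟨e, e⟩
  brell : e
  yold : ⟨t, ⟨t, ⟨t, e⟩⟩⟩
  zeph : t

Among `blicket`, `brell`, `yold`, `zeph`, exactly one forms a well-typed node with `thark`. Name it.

blicket : ⟨e, e⟩ — neither side's domain matches the other.
brell : e — neither side's domain matches the other.
yold : ⟨t, ⟨t, ⟨t, e⟩⟩⟩ — neither side's domain matches the other.
zeph — combines: thark : ⟨t, e⟩ takes zeph : t as argument, giving e.

zeph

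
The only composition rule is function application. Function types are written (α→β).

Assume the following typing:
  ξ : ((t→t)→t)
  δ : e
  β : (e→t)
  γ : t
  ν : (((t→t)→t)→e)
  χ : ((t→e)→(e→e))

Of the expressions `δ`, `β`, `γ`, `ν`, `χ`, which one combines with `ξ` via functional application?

δ : e — neither side's domain matches the other.
β : (e→t) — neither side's domain matches the other.
γ : t — neither side's domain matches the other.
ν — combines: ν : (((t→t)→t)→e) takes ξ : ((t→t)→t) as argument, giving e.
χ : ((t→e)→(e→e)) — neither side's domain matches the other.

ν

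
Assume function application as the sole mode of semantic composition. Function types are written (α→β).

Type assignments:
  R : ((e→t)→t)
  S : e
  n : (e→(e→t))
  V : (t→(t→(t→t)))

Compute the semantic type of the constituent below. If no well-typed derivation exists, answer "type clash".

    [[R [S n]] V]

(t→(t→t))

At [S n], n : (e→(e→t)) takes S : e, giving (e→t).
At [R [S n]], R : ((e→t)→t) takes [S n] : (e→t), giving t.
At [[R [S n]] V], V : (t→(t→(t→t))) takes [R [S n]] : t, giving (t→(t→t)).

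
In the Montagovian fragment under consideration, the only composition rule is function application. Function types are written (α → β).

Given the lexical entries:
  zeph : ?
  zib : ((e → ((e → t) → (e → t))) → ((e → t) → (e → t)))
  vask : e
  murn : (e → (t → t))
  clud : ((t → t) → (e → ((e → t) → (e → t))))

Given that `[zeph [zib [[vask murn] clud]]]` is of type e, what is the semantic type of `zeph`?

[zeph [zib [[vask murn] clud]]] must have type e. The sister [zib [[vask murn] clud]] has type ((e → t) → (e → t)); that is not a function onto e, so zeph must be the functor, of type (((e → t) → (e → t)) → e).

(((e → t) → (e → t)) → e)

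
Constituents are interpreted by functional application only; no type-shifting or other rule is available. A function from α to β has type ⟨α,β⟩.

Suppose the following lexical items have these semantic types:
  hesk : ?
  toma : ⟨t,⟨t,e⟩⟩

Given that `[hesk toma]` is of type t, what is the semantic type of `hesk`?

⟨⟨t,⟨t,e⟩⟩,t⟩

For [hesk toma] to have type t with toma of type ⟨t,⟨t,e⟩⟩, hesk must be the function: hesk : ⟨⟨t,⟨t,e⟩⟩,t⟩.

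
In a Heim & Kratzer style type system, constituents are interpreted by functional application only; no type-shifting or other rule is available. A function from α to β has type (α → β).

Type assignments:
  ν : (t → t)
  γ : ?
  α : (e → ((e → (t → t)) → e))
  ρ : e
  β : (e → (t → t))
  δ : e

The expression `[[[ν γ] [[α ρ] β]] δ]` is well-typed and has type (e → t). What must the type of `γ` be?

For [[[ν γ] [[α ρ] β]] δ] to have type (e → t) with δ of type e, [[ν γ] [[α ρ] β]] must be the function: [[ν γ] [[α ρ] β]] : (e → (e → t)).
For [[ν γ] [[α ρ] β]] to have type (e → (e → t)) with [[α ρ] β] of type e, [ν γ] must be the function: [ν γ] : (e → (e → (e → t))).
For [ν γ] to have type (e → (e → (e → t))) with ν of type (t → t), γ must be the function: γ : ((t → t) → (e → (e → (e → t)))).

((t → t) → (e → (e → (e → t))))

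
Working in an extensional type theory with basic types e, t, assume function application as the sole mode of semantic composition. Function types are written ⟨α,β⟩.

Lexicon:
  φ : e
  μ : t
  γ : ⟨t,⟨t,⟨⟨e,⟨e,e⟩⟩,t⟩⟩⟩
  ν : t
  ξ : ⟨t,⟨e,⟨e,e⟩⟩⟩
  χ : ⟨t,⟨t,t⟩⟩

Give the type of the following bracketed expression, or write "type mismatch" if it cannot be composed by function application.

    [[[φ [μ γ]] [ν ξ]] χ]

type mismatch

At [μ γ], γ : ⟨t,⟨t,⟨⟨e,⟨e,e⟩⟩,t⟩⟩⟩ takes μ : t, giving ⟨t,⟨⟨e,⟨e,e⟩⟩,t⟩⟩.
At [φ [μ γ]]: neither e nor ⟨t,⟨⟨e,⟨e,e⟩⟩,t⟩⟩ can take the other as argument; the node is ill-typed.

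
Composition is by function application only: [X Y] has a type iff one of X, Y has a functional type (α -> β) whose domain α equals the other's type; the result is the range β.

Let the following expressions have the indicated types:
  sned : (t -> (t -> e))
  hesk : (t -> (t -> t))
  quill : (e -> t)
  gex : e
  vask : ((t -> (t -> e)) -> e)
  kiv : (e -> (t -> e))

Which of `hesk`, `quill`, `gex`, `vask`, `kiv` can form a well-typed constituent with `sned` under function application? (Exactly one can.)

hesk : (t -> (t -> t)) — does not combine with sned.
quill : (e -> t) — does not combine with sned.
gex : e — does not combine with sned.
vask — combines: vask : ((t -> (t -> e)) -> e) takes sned : (t -> (t -> e)) as argument, giving e.
kiv : (e -> (t -> e)) — does not combine with sned.

vask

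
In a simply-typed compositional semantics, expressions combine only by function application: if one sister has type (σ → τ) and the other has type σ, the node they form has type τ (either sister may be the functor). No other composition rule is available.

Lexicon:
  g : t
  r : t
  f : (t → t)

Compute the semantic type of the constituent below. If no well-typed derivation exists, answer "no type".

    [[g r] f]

no type

[g r]: t with t — neither is a function whose domain matches the other; composition fails here.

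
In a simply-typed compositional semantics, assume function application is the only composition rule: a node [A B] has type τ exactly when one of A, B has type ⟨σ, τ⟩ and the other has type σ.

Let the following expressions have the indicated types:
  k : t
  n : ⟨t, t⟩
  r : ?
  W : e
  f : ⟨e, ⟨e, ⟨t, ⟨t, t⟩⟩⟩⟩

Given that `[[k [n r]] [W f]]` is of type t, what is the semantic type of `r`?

⟨⟨t, t⟩, ⟨t, ⟨⟨e, ⟨t, ⟨t, t⟩⟩⟩, t⟩⟩⟩

[[k [n r]] [W f]] is required to be t. [W f] : ⟨e, ⟨t, ⟨t, t⟩⟩⟩ cannot yield t as functor, so [k [n r]] : ⟨⟨e, ⟨t, ⟨t, t⟩⟩⟩, t⟩.
[k [n r]] is required to be ⟨⟨e, ⟨t, ⟨t, t⟩⟩⟩, t⟩. k : t cannot yield ⟨⟨e, ⟨t, ⟨t, t⟩⟩⟩, t⟩ as functor, so [n r] : ⟨t, ⟨⟨e, ⟨t, ⟨t, t⟩⟩⟩, t⟩⟩.
[n r] is required to be ⟨t, ⟨⟨e, ⟨t, ⟨t, t⟩⟩⟩, t⟩⟩. n : ⟨t, t⟩ cannot yield ⟨t, ⟨⟨e, ⟨t, ⟨t, t⟩⟩⟩, t⟩⟩ as functor, so r : ⟨⟨t, t⟩, ⟨t, ⟨⟨e, ⟨t, ⟨t, t⟩⟩⟩, t⟩⟩⟩.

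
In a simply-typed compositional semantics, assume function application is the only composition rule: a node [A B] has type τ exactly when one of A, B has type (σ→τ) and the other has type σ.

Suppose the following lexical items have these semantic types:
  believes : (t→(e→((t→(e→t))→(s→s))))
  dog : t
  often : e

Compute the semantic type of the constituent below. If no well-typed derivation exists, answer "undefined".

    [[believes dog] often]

((t→(e→t))→(s→s))

[believes dog]: functor believes : (t→(e→((t→(e→t))→(s→s)))), argument dog : t; result (e→((t→(e→t))→(s→s))).
[[believes dog] often]: functor [believes dog] : (e→((t→(e→t))→(s→s))), argument often : e; result ((t→(e→t))→(s→s)).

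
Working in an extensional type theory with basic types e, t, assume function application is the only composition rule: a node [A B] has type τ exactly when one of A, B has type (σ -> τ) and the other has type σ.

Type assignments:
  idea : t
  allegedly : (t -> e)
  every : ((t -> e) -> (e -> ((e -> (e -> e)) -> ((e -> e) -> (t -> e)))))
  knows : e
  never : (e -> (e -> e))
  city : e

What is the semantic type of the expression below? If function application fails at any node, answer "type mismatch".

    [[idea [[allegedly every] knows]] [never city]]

type mismatch

[allegedly every] — every of type ((t -> e) -> (e -> ((e -> (e -> e)) -> ((e -> e) -> (t -> e))))) combines with allegedly of type (t -> e): type (e -> ((e -> (e -> e)) -> ((e -> e) -> (t -> e)))).
[[allegedly every] knows] — [allegedly every] of type (e -> ((e -> (e -> e)) -> ((e -> e) -> (t -> e)))) combines with knows of type e: type ((e -> (e -> e)) -> ((e -> e) -> (t -> e))).
At [idea [[allegedly every] knows]]: neither t nor ((e -> (e -> e)) -> ((e -> e) -> (t -> e))) can take the other as argument; the node is ill-typed.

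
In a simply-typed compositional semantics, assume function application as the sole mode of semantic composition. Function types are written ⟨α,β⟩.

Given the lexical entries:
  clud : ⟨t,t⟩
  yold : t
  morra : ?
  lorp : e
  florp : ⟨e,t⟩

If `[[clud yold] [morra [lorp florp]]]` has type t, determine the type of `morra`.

For [[clud yold] [morra [lorp florp]]] to have type t with [clud yold] of type t, [morra [lorp florp]] must be the function: [morra [lorp florp]] : ⟨t,t⟩.
For [morra [lorp florp]] to have type ⟨t,t⟩ with [lorp florp] of type t, morra must be the function: morra : ⟨t,⟨t,t⟩⟩.

⟨t,⟨t,t⟩⟩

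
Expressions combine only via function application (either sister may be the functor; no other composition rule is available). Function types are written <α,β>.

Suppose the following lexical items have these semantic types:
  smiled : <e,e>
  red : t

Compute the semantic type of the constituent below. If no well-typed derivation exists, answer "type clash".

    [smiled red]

type clash

At [smiled red]: neither <e,e> nor t can take the other as argument; the node is ill-typed.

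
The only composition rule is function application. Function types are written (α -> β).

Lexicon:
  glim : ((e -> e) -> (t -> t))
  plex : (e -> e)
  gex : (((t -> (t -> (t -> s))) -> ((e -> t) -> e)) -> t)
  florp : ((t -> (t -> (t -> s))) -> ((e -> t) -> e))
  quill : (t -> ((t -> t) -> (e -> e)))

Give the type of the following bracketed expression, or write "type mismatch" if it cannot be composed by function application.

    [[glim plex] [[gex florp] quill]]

(e -> e)

[glim plex] — glim of type ((e -> e) -> (t -> t)) combines with plex of type (e -> e): type (t -> t).
[gex florp] — gex of type (((t -> (t -> (t -> s))) -> ((e -> t) -> e)) -> t) combines with florp of type ((t -> (t -> (t -> s))) -> ((e -> t) -> e)): type t.
[[gex florp] quill] — quill of type (t -> ((t -> t) -> (e -> e))) combines with [gex florp] of type t: type ((t -> t) -> (e -> e)).
[[glim plex] [[gex florp] quill]] — [[gex florp] quill] of type ((t -> t) -> (e -> e)) combines with [glim plex] of type (t -> t): type (e -> e).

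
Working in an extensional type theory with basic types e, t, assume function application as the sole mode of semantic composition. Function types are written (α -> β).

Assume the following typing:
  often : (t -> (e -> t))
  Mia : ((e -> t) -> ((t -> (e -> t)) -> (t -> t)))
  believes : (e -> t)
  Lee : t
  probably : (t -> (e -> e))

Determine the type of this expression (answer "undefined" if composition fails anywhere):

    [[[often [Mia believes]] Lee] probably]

(e -> e)

[Mia believes]: Mia is ((e -> t) -> ((t -> (e -> t)) -> (t -> t))), believes is (e -> t); result ((t -> (e -> t)) -> (t -> t)).
[often [Mia believes]]: [Mia believes] is ((t -> (e -> t)) -> (t -> t)), often is (t -> (e -> t)); result (t -> t).
[[often [Mia believes]] Lee]: [often [Mia believes]] is (t -> t), Lee is t; result t.
[[[often [Mia believes]] Lee] probably]: probably is (t -> (e -> e)), [[often [Mia believes]] Lee] is t; result (e -> e).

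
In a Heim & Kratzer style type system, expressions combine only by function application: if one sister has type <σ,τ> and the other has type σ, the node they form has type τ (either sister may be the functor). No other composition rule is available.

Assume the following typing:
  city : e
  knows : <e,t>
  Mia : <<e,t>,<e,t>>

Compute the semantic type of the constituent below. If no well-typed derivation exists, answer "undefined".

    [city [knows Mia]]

[knows Mia]: Mia is <<e,t>,<e,t>>, knows is <e,t>; result <e,t>.
[city [knows Mia]]: [knows Mia] is <e,t>, city is e; result t.

t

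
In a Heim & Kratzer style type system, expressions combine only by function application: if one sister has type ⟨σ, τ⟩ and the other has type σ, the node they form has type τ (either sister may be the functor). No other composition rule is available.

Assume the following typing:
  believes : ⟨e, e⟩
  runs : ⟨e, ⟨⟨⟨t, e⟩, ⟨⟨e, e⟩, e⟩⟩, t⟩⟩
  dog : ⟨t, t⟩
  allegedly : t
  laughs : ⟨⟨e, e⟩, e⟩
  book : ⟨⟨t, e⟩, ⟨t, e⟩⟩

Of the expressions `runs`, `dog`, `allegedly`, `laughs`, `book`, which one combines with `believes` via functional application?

runs : ⟨e, ⟨⟨⟨t, e⟩, ⟨⟨e, e⟩, e⟩⟩, t⟩⟩ — does not combine with believes.
dog : ⟨t, t⟩ — does not combine with believes.
allegedly : t — does not combine with believes.
laughs — combines: laughs : ⟨⟨e, e⟩, e⟩ takes believes : ⟨e, e⟩ as argument, giving e.
book : ⟨⟨t, e⟩, ⟨t, e⟩⟩ — does not combine with believes.

laughs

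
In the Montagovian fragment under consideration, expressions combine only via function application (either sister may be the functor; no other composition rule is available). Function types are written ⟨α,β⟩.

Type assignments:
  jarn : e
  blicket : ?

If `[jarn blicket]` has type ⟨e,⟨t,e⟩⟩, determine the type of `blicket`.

⟨e,⟨e,⟨t,e⟩⟩⟩

At [jarn blicket] (required: ⟨e,⟨t,e⟩⟩): jarn is e, which is not a function with range ⟨e,⟨t,e⟩⟩; hence blicket is the functor — type ⟨e,⟨e,⟨t,e⟩⟩⟩.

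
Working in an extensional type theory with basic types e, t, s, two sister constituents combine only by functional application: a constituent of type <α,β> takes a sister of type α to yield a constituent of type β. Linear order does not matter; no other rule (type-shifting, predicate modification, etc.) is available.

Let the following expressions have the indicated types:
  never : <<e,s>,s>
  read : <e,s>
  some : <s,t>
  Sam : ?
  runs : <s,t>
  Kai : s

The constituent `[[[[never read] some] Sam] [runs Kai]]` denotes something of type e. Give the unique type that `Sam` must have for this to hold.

At [[[[never read] some] Sam] [runs Kai]] (required: e): [runs Kai] is t, which is not a function with range e; hence [[[never read] some] Sam] is the functor — type <t,e>.
At [[[never read] some] Sam] (required: <t,e>): [[never read] some] is t, which is not a function with range <t,e>; hence Sam is the functor — type <t,<t,e>>.

<t,<t,e>>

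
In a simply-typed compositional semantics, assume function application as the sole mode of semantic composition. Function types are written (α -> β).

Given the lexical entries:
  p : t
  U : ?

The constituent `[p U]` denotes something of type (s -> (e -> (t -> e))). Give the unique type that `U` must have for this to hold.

(t -> (s -> (e -> (t -> e))))

At [p U] (required: (s -> (e -> (t -> e)))): p is t, which is not a function with range (s -> (e -> (t -> e))); hence U is the functor — type (t -> (s -> (e -> (t -> e)))).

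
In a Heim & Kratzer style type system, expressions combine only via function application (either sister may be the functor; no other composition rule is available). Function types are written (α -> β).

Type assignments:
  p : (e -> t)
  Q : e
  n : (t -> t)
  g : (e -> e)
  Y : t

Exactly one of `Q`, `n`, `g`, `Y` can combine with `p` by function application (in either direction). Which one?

Q

Q — combines: p : (e -> t) takes Q : e as argument, giving t.
n : (t -> t) — p needs e; n needs t; neither fits.
g : (e -> e) — p needs e; g needs e; neither fits.
Y : t — p needs e; Y needs nothing (atomic); neither fits.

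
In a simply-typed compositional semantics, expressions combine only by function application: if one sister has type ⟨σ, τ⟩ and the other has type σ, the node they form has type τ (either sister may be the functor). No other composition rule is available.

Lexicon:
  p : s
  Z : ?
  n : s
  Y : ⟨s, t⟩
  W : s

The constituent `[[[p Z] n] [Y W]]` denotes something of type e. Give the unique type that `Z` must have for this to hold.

⟨s, ⟨s, ⟨t, e⟩⟩⟩

At [[[p Z] n] [Y W]] (required: e): [Y W] is t, which is not a function with range e; hence [[p Z] n] is the functor — type ⟨t, e⟩.
At [[p Z] n] (required: ⟨t, e⟩): n is s, which is not a function with range ⟨t, e⟩; hence [p Z] is the functor — type ⟨s, ⟨t, e⟩⟩.
At [p Z] (required: ⟨s, ⟨t, e⟩⟩): p is s, which is not a function with range ⟨s, ⟨t, e⟩⟩; hence Z is the functor — type ⟨s, ⟨s, ⟨t, e⟩⟩⟩.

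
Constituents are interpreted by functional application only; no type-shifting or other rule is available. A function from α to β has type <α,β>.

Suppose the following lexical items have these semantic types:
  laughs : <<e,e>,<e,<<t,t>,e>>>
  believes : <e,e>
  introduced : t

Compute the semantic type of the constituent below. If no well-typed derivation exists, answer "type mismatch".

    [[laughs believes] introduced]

[laughs believes]: functor laughs : <<e,e>,<e,<<t,t>,e>>>, argument believes : <e,e>; result <e,<<t,t>,e>>.
[[laughs believes] introduced]: <e,<<t,t>,e>> and t cannot combine by function application — type clash.

type mismatch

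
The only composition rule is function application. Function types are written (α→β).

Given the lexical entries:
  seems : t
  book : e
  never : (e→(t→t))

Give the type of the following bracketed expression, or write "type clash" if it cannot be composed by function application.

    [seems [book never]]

t

[book never] — never of type (e→(t→t)) combines with book of type e: type (t→t).
[seems [book never]] — [book never] of type (t→t) combines with seems of type t: type t.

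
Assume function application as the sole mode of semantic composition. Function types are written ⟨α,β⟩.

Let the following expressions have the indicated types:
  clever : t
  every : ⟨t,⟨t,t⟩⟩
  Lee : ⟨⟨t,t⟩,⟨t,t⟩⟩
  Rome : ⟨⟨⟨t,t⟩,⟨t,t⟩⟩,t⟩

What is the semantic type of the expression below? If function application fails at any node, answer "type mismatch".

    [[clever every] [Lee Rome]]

[clever every]: ⟨t,⟨t,t⟩⟩ applied to t yields ⟨t,t⟩.
[Lee Rome]: ⟨⟨⟨t,t⟩,⟨t,t⟩⟩,t⟩ applied to ⟨⟨t,t⟩,⟨t,t⟩⟩ yields t.
[[clever every] [Lee Rome]]: ⟨t,t⟩ applied to t yields t.

t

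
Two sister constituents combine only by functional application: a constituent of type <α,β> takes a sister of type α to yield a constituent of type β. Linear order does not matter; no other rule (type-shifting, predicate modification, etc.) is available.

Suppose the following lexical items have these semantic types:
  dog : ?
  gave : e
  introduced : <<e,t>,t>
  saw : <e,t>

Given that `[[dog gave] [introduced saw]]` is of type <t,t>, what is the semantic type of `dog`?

<e,<t,<t,t>>>

[[dog gave] [introduced saw]] must have type <t,t>. The sister [introduced saw] has type t; that is not a function onto <t,t>, so [dog gave] must be the functor, of type <t,<t,t>>.
[dog gave] must have type <t,<t,t>>. The sister gave has type e; that is not a function onto <t,<t,t>>, so dog must be the functor, of type <e,<t,<t,t>>>.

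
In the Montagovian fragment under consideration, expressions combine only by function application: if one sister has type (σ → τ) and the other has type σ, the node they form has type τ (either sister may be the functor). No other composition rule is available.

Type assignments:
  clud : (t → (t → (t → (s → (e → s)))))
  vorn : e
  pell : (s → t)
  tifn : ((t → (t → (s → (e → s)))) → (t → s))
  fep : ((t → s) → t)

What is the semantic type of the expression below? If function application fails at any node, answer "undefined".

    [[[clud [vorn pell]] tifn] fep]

undefined

[vorn pell]: e with (s → t) — neither is a function whose domain matches the other; composition fails here.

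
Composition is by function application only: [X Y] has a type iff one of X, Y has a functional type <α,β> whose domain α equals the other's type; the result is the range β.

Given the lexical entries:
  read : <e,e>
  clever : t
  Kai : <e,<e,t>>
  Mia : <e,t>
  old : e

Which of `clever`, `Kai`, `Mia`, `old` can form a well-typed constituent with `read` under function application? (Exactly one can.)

clever : t — neither side's domain matches the other.
Kai : <e,<e,t>> — neither side's domain matches the other.
Mia : <e,t> — neither side's domain matches the other.
old — combines: read : <e,e> takes old : e as argument, giving e.

old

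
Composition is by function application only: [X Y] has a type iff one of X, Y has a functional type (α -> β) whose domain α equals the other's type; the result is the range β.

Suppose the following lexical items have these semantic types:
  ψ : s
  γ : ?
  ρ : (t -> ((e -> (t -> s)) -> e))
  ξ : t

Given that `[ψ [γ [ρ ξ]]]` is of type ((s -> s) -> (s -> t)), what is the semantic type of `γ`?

(((e -> (t -> s)) -> e) -> (s -> ((s -> s) -> (s -> t))))

At [ψ [γ [ρ ξ]]] (required: ((s -> s) -> (s -> t))): ψ is s, which is not a function with range ((s -> s) -> (s -> t)); hence [γ [ρ ξ]] is the functor — type (s -> ((s -> s) -> (s -> t))).
At [γ [ρ ξ]] (required: (s -> ((s -> s) -> (s -> t)))): [ρ ξ] is ((e -> (t -> s)) -> e), which is not a function with range (s -> ((s -> s) -> (s -> t))); hence γ is the functor — type (((e -> (t -> s)) -> e) -> (s -> ((s -> s) -> (s -> t)))).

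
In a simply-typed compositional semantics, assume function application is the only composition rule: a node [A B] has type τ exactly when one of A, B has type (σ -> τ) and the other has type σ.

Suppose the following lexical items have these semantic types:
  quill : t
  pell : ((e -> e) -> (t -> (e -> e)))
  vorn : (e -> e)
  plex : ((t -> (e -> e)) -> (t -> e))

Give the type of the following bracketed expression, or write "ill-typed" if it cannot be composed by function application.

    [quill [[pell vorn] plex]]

At [pell vorn], pell : ((e -> e) -> (t -> (e -> e))) takes vorn : (e -> e), giving (t -> (e -> e)).
At [[pell vorn] plex], plex : ((t -> (e -> e)) -> (t -> e)) takes [pell vorn] : (t -> (e -> e)), giving (t -> e).
At [quill [[pell vorn] plex]], [[pell vorn] plex] : (t -> e) takes quill : t, giving e.

e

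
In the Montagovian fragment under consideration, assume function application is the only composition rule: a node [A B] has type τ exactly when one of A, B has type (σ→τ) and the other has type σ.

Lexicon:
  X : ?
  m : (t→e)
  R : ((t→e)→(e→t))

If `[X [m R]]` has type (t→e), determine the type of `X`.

At [X [m R]] (required: (t→e)): [m R] is (e→t), which is not a function with range (t→e); hence X is the functor — type ((e→t)→(t→e)).

((e→t)→(t→e))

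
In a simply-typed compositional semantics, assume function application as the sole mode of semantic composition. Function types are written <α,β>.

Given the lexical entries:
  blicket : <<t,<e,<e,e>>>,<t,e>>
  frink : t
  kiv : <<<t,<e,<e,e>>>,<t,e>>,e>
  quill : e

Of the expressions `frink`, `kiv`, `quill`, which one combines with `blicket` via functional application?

kiv

frink : t — blicket needs <t,<e,<e,e>>>; frink needs nothing (atomic); neither fits.
kiv — combines: kiv : <<<t,<e,<e,e>>>,<t,e>>,e> takes blicket : <<t,<e,<e,e>>>,<t,e>> as argument, giving e.
quill : e — blicket needs <t,<e,<e,e>>>; quill needs nothing (atomic); neither fits.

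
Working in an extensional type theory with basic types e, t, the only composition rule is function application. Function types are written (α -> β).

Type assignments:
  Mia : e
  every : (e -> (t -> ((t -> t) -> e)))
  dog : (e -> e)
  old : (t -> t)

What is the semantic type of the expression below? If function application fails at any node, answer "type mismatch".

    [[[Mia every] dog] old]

type mismatch

At [Mia every], every : (e -> (t -> ((t -> t) -> e))) takes Mia : e, giving (t -> ((t -> t) -> e)).
At [[Mia every] dog]: neither (t -> ((t -> t) -> e)) nor (e -> e) can take the other as argument; the node is ill-typed.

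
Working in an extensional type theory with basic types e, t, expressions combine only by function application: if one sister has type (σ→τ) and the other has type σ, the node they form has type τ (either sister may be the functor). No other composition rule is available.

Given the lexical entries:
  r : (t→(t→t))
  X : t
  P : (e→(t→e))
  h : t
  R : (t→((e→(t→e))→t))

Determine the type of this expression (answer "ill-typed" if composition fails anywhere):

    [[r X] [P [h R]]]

[r X]: r is (t→(t→t)), X is t; result (t→t).
[h R]: R is (t→((e→(t→e))→t)), h is t; result ((e→(t→e))→t).
[P [h R]]: [h R] is ((e→(t→e))→t), P is (e→(t→e)); result t.
[[r X] [P [h R]]]: [r X] is (t→t), [P [h R]] is t; result t.

t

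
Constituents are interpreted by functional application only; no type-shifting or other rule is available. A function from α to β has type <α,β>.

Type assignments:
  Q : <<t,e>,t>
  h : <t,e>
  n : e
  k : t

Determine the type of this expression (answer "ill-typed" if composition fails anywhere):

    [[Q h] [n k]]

[Q h]: functor Q : <<t,e>,t>, argument h : <t,e>; result t.
[n k]: e and t cannot combine by function application — type clash.

ill-typed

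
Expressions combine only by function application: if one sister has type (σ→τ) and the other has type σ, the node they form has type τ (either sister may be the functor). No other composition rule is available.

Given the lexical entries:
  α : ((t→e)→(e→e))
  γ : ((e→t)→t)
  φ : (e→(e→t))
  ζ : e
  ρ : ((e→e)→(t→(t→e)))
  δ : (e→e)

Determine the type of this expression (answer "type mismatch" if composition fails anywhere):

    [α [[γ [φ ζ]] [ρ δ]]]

(e→e)

[φ ζ] — φ of type (e→(e→t)) combines with ζ of type e: type (e→t).
[γ [φ ζ]] — γ of type ((e→t)→t) combines with [φ ζ] of type (e→t): type t.
[ρ δ] — ρ of type ((e→e)→(t→(t→e))) combines with δ of type (e→e): type (t→(t→e)).
[[γ [φ ζ]] [ρ δ]] — [ρ δ] of type (t→(t→e)) combines with [γ [φ ζ]] of type t: type (t→e).
[α [[γ [φ ζ]] [ρ δ]]] — α of type ((t→e)→(e→e)) combines with [[γ [φ ζ]] [ρ δ]] of type (t→e): type (e→e).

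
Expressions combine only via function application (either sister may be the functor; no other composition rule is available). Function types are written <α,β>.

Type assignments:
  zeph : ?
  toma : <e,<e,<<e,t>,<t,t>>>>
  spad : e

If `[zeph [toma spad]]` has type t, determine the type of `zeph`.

[zeph [toma spad]] must have type t. The sister [toma spad] has type <e,<<e,t>,<t,t>>>; that is not a function onto t, so zeph must be the functor, of type <<e,<<e,t>,<t,t>>>,t>.

<<e,<<e,t>,<t,t>>>,t>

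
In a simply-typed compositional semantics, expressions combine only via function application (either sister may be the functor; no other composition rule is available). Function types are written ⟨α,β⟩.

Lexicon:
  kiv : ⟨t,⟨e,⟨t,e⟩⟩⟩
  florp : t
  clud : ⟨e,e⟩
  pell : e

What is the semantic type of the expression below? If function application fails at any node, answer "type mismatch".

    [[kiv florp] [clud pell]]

⟨t,e⟩

[kiv florp]: ⟨t,⟨e,⟨t,e⟩⟩⟩ applied to t yields ⟨e,⟨t,e⟩⟩.
[clud pell]: ⟨e,e⟩ applied to e yields e.
[[kiv florp] [clud pell]]: ⟨e,⟨t,e⟩⟩ applied to e yields ⟨t,e⟩.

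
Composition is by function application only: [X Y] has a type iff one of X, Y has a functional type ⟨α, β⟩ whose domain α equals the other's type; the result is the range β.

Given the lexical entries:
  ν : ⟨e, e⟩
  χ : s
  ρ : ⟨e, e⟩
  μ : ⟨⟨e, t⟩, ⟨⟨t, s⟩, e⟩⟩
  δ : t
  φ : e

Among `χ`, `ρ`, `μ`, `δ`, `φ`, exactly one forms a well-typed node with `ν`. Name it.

φ

χ : s — ν needs e; χ needs nothing (atomic); neither fits.
ρ : ⟨e, e⟩ — ν needs e; ρ needs e; neither fits.
μ : ⟨⟨e, t⟩, ⟨⟨t, s⟩, e⟩⟩ — ν needs e; μ needs ⟨e, t⟩; neither fits.
δ : t — ν needs e; δ needs nothing (atomic); neither fits.
φ — combines: ν : ⟨e, e⟩ takes φ : e as argument, giving e.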